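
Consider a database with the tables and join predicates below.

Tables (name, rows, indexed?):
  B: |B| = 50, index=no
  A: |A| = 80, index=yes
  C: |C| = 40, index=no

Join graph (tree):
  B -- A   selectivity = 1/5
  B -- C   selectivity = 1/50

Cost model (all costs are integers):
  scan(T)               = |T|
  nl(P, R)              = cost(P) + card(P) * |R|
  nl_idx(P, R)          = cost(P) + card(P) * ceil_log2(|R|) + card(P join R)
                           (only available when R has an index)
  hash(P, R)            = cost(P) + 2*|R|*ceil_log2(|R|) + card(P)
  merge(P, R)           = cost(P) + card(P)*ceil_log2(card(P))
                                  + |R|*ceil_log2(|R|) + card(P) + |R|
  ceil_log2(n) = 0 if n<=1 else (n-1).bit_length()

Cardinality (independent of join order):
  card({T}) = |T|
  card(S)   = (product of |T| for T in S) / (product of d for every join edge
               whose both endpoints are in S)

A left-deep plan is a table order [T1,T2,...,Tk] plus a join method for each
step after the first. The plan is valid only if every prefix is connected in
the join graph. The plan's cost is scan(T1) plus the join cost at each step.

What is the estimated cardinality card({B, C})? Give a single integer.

40

Tables in S: B(50), C(40)
Edges inside S: B-C(d=50)
numerator = 50 * 40 = 2000
denominator = 50 = 50
card(S) = 2000 / 50 = 40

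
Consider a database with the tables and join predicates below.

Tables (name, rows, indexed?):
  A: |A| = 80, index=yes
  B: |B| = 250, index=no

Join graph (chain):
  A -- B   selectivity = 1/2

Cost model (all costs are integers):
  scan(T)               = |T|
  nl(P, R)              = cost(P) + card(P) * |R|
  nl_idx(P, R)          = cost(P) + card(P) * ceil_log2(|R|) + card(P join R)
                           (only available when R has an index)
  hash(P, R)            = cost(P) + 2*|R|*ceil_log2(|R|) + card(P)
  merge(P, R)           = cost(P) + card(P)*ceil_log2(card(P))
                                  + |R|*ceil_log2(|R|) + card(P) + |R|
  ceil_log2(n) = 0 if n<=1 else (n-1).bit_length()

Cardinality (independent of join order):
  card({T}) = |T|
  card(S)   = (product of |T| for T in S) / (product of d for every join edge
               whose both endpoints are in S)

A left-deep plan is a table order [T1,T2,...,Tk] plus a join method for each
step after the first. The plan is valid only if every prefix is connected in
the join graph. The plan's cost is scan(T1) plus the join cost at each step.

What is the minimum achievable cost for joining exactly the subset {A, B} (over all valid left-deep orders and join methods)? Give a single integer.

Selinger DP over subsets of {A,B}:
  {A}: scan cost=80, card=80
  {B}: scan cost=250, card=250
  {AB}: card=10000; try (A,hash)→1620, (B,merge)→2970, (A,merge)→3140, (B,hash)→4160, (A,nl_idx)→12000, (B,nl)→20080 …(+1); best=1620 via (A,hash)

1620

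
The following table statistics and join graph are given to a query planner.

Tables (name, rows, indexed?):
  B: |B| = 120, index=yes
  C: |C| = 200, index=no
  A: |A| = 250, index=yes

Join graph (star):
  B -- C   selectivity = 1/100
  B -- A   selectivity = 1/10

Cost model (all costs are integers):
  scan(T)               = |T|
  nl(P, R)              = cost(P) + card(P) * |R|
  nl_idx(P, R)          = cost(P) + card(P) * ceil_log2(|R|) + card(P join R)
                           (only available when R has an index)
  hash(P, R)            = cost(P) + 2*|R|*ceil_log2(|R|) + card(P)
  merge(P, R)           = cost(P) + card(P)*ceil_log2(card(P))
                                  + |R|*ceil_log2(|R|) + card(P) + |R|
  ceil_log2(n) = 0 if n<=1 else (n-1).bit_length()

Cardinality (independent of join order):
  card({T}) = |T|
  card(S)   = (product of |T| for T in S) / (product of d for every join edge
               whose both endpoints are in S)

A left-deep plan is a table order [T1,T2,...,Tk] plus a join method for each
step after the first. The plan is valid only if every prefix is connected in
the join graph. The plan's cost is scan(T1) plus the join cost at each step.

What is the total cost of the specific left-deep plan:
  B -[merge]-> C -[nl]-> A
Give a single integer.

62880

step 1: scan B: cost=120, card=120
step 2: join C via merge
    card(P join C) = 120*200/(100) = 240
    cost = 120 + 120*7 + 200*8 + 120 + 200 = 2880
step 3: join A via nl
    card(P join A) = 240*250/(10) = 6000
    cost = 2880 + 240*250 = 62880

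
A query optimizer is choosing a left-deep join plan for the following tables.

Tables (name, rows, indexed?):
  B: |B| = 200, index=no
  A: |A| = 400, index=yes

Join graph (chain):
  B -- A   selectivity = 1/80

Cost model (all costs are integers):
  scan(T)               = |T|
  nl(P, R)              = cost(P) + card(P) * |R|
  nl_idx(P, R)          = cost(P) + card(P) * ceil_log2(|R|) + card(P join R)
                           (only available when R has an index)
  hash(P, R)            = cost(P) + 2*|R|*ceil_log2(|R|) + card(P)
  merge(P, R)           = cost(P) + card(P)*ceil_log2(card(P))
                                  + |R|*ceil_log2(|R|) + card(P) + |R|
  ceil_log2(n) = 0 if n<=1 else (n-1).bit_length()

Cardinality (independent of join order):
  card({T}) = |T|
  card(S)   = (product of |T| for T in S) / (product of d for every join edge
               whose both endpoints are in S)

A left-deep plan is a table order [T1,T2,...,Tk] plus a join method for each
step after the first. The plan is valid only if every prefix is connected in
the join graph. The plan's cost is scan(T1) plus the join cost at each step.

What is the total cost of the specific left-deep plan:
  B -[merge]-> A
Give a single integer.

6000

step 1: scan B: cost=200, card=200
step 2: join A via merge
    card(P join A) = 200*400/(80) = 1000
    cost = 200 + 200*8 + 400*9 + 200 + 400 = 6000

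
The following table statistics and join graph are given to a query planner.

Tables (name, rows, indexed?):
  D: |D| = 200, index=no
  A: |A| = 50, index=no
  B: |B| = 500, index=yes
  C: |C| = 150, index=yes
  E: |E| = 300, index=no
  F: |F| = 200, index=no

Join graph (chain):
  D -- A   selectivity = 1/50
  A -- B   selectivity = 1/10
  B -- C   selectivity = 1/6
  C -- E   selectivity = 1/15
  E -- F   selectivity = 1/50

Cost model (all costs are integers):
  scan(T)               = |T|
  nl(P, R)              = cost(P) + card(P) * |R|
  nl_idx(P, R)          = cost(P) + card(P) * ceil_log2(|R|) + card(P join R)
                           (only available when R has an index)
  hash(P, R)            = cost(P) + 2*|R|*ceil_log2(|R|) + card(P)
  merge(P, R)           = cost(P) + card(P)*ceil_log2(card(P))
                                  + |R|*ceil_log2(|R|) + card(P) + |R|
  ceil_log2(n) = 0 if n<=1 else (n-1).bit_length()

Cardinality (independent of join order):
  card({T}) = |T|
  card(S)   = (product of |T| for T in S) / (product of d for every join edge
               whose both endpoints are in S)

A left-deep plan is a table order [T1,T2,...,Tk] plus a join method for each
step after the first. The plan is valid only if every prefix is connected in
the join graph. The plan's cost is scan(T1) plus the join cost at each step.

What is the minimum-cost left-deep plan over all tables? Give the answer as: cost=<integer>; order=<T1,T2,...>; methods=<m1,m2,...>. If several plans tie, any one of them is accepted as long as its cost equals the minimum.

Selinger DP (subsets sized 1..n):
  {D}: scan cost=200, card=200
  {A}: scan cost=50, card=50
  {B}: scan cost=500, card=500
  {C}: scan cost=150, card=150
  {E}: scan cost=300, card=300
  {F}: scan cost=200, card=200
  {AD}: card=200; try (A,hash)→1000, (D,merge)→2200, (A,merge)→2350, (D,hash)→3300, (D,nl)→10050, (A,nl)→10200; best=1000 via (A,hash)
  {AB}: card=2500; try (A,hash)→1600, (B,nl_idx)→3000, (B,merge)→5400, (A,merge)→5850, (B,hash)→9100, (B,nl)→25050 …(+1); best=1600 via (A,hash)
  {BC}: card=12500; try (C,hash)→3400, (B,merge)→6500, (C,merge)→6850, (B,hash)→9300, (B,nl_idx)→14000, (C,nl_idx)→17000 …(+2); best=3400 via (C,hash)
  {CE}: card=3000; try (C,hash)→3000, (E,merge)→4500, (C,merge)→4650, (E,hash)→5700, (C,nl_idx)→5700, (E,nl)→45150 …(+1); best=3000 via (C,hash)
  {EF}: card=1200; try (F,hash)→3800, (E,merge)→5000, (F,merge)→5100, (E,hash)→5800, (E,nl)→60200, (F,nl)→60300; best=3800 via (F,hash)
  {ABD}: card=10000; try (D,hash)→7300, (B,merge)→7800, (B,hash)→10200, (B,nl_idx)→12800, (D,merge)→35900, (B,nl)→101000 …(+1); best=7300 via (D,hash)
  {ABC}: card=62500; try (C,hash)→6500, (A,hash)→16500, (C,merge)→35450, (C,nl_idx)→84100, (A,merge)→191250, (C,nl)→376600 …(+1); best=6500 via (C,hash)
  {BCE}: card=250000; try (B,hash)→15000, (E,hash)→21300, (B,merge)→47000, (E,merge)→193900, (B,nl_idx)→280000, (B,nl)→1503000 …(+1); best=15000 via (B,hash)
  {CEF}: card=12000; try (C,hash)→7400, (F,hash)→9200, (C,merge)→19550, (C,nl_idx)→25400, (F,merge)→43800, (C,nl)→183800 …(+1); best=7400 via (C,hash)
  {ABCD}: card=250000; try (C,hash)→19700, (D,hash)→72200, (C,merge)→158650, (C,nl_idx)→337300, (D,merge)→1070800, (C,nl)→1507300 …(+1); best=19700 via (C,hash)
  {ABCE}: card=1250000; try (E,hash)→74400, (A,hash)→265600, (E,merge)→1072000, (A,merge)→4765350, (A,nl)→12515000, (E,nl)→18756500; best=74400 via (E,hash)
  {BCEF}: card=1000000; try (B,hash)→28400, (B,merge)→192400, (F,hash)→268200, (B,nl_idx)→1115400, (F,merge)→4766800, (B,nl)→6007400 …(+1); best=28400 via (B,hash)
  {ABCDE}: card=5000000; try (E,hash)→275100, (D,hash)→1327600, (E,merge)→4772700, (D,merge)→27576200, (E,nl)→75019700, (D,nl)→250074400; best=275100 via (E,hash)
  {ABCEF}: card=5000000; try (A,hash)→1029000, (F,hash)→1327600, (A,merge)→21028750, (F,merge)→27576200, (A,nl)→50028400, (F,nl)→250074400; best=1029000 via (A,hash)
  {ABCDEF}: card=20000000; try (F,hash)→5278300, (D,hash)→6032200, (F,merge)→120276900, (D,merge)→121030800, (F,nl)→1000275100, (D,nl)→1001029000; best=5278300 via (F,hash)

cost=5278300; order=B,A,D,C,E,F; methods=hash,hash,hash,hash,hash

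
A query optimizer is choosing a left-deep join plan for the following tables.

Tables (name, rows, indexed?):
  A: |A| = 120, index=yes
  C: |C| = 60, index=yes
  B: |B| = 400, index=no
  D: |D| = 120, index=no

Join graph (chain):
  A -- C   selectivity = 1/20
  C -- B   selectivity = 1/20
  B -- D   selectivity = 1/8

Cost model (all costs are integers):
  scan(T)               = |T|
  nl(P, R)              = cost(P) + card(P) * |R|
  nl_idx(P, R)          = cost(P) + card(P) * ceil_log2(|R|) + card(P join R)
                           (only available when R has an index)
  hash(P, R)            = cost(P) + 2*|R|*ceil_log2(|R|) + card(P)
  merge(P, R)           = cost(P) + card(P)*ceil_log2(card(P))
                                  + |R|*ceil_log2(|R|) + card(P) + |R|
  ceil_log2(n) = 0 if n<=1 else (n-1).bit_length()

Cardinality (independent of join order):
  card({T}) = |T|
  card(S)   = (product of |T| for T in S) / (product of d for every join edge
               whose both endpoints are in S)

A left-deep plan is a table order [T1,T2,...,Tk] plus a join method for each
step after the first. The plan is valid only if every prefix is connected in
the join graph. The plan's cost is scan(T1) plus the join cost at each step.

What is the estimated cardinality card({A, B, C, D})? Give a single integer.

Tables in S: A(120), B(400), C(60), D(120)
Edges inside S: A-C(d=20), C-B(d=20), B-D(d=8)
numerator = 120 * 400 * 60 * 120 = 345600000
denominator = 20 * 20 * 8 = 3200
card(S) = 345600000 / 3200 = 108000

108000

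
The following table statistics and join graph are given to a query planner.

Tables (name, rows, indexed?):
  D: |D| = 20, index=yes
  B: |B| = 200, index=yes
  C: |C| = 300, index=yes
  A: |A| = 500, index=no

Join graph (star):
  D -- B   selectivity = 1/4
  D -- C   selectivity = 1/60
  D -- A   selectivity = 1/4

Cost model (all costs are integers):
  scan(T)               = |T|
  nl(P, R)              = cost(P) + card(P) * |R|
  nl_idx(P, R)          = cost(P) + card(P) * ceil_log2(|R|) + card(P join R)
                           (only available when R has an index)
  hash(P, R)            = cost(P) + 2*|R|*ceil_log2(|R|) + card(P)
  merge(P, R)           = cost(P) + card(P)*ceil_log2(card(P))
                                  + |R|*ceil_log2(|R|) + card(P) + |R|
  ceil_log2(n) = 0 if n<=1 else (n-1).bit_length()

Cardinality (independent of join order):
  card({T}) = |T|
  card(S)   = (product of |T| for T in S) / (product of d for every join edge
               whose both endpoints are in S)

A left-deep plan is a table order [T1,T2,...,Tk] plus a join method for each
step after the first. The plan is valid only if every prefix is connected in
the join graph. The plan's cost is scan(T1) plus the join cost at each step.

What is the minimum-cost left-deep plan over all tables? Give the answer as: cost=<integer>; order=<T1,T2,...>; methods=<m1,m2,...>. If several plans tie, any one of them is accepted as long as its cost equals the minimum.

Selinger DP (subsets sized 1..n):
  {D}: scan cost=20, card=20
  {B}: scan cost=200, card=200
  {C}: scan cost=300, card=300
  {A}: scan cost=500, card=500
  {BD}: card=1000; try (D,hash)→600, (B,nl_idx)→1180, (B,merge)→1940, (D,merge)→2120, (D,nl_idx)→2200, (B,hash)→3240 …(+2); best=600 via (D,hash)
  {CD}: card=100; try (C,nl_idx)→300, (D,hash)→800, (D,nl_idx)→1900, (C,merge)→3140, (D,merge)→3420, (C,hash)→5440 …(+2); best=300 via (C,nl_idx)
  {AD}: card=2500; try (D,hash)→1200, (A,merge)→5140, (D,nl_idx)→5500, (D,merge)→5620, (A,hash)→9040, (A,nl)→10020 …(+1); best=1200 via (D,hash)
  {BCD}: card=5000; try (B,merge)→2900, (B,hash)→3600, (B,nl_idx)→6100, (C,hash)→7000, (C,merge)→14600, (C,nl_idx)→14600 …(+2); best=2900 via (B,merge)
  {ABD}: card=125000; try (B,hash)→6900, (A,hash)→10600, (A,merge)→16600, (B,merge)→35500, (B,nl_idx)→146200, (A,nl)→500600 …(+1); best=6900 via (B,hash)
  {ACD}: card=12500; try (A,merge)→6100, (C,hash)→9100, (A,hash)→9400, (C,nl_idx)→36200, (C,merge)→36700, (A,nl)→50300 …(+1); best=6100 via (A,merge)
  {ABCD}: card=625000; try (A,hash)→16900, (B,hash)→21800, (A,merge)→77900, (C,hash)→137300, (B,merge)→195400, (B,nl_idx)→731100 …(+5); best=16900 via (A,hash)

cost=16900; order=D,C,B,A; methods=nl_idx,merge,hash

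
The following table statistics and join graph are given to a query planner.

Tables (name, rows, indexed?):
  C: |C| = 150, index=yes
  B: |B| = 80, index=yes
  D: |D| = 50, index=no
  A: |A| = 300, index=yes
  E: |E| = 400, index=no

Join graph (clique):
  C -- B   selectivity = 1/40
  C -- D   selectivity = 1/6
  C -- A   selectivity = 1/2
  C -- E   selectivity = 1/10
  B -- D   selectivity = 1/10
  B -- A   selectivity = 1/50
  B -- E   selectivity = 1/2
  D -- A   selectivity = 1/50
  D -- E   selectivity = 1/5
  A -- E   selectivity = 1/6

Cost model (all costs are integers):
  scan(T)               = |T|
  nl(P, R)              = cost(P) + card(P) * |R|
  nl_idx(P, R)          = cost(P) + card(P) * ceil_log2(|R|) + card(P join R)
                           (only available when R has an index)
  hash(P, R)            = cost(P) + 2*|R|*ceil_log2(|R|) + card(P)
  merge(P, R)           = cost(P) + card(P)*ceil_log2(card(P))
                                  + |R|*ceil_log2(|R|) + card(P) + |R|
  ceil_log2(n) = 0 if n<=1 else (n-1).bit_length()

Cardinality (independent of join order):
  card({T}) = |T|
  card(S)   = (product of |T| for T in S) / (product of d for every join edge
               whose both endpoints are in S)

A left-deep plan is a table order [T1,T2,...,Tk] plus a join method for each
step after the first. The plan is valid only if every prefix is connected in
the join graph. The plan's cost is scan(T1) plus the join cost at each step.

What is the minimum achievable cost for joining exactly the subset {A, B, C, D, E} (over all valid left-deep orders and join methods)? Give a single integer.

Selinger DP over subsets of {A,B,C,D,E}:
  {C}: scan cost=150, card=150
  {B}: scan cost=80, card=80
  {D}: scan cost=50, card=50
  {A}: scan cost=300, card=300
  {E}: scan cost=400, card=400
  {BC}: card=300; try (C,nl_idx)→1020, (B,hash)→1420, (B,nl_idx)→1500, (C,merge)→2070, (B,merge)→2140, (C,hash)→2560 …(+2); best=1020 via (C,nl_idx)
  {CD}: card=1250; try (D,hash)→900, (C,nl_idx)→1700, (C,merge)→1750, (D,merge)→1850, (C,hash)→2500, (C,nl)→7550 …(+1); best=900 via (D,hash)
  {AC}: card=22500; try (C,hash)→3000, (A,merge)→4500, (C,merge)→4650, (A,hash)→5700, (A,nl_idx)→24000, (C,nl_idx)→25200 …(+2); best=3000 via (C,hash)
  {CE}: card=6000; try (C,hash)→3200, (E,merge)→5500, (C,merge)→5750, (E,hash)→7500, (C,nl_idx)→9600, (E,nl)→60150 …(+1); best=3200 via (C,hash)
  {BD}: card=400; try (D,hash)→760, (B,nl_idx)→800, (B,merge)→1040, (D,merge)→1070, (B,hash)→1220, (B,nl)→4050 …(+1); best=760 via (D,hash)
  {AB}: card=480; try (A,nl_idx)→1280, (B,hash)→1720, (B,nl_idx)→2880, (A,merge)→3720, (B,merge)→3940, (A,hash)→5560 …(+2); best=1280 via (A,nl_idx)
  {BE}: card=16000; try (B,hash)→1920, (E,merge)→4720, (B,merge)→5040, (E,hash)→7360, (B,nl_idx)→19200, (E,nl)→32080 …(+1); best=1920 via (B,hash)
  {AD}: card=300; try (A,nl_idx)→800, (D,hash)→1200, (A,merge)→3400, (D,merge)→3650, (A,hash)→5500, (A,nl)→15050 …(+1); best=800 via (A,nl_idx)
  {DE}: card=4000; try (D,hash)→1400, (E,merge)→4400, (D,merge)→4750, (E,hash)→7300, (E,nl)→20050, (D,nl)→20400; best=1400 via (D,hash)
  {AE}: card=20000; try (A,hash)→6200, (E,merge)→7300, (A,merge)→7400, (E,hash)→7800, (A,nl_idx)→24000, (E,nl)→120300 …(+1); best=6200 via (A,hash)
  {BCD}: card=250; try (D,hash)→1920, (B,hash)→3270, (C,hash)→3560, (C,nl_idx)→4210, (D,merge)→4370, (C,merge)→6110 …(+5); best=1920 via (D,hash)
  {ABC}: card=900; try (C,hash)→4160, (A,nl_idx)→4620, (C,nl_idx)→6020, (A,hash)→6720, (A,merge)→7020, (C,merge)→7430 …(+6); best=4160 via (C,hash)
  {BCE}: card=6000; try (E,merge)→8020, (E,hash)→8520, (B,hash)→10320, (C,hash)→20320, (B,nl_idx)→51200, (B,merge)→87840 …(+5); best=8020 via (E,merge)
  {ACD}: card=3750; try (C,hash)→3500, (C,merge)→5150, (C,nl_idx)→6950, (A,hash)→7550, (A,nl_idx)→15900, (A,merge)→18900 …(+5); best=3500 via (C,hash)
  {CDE}: card=10000; try (C,hash)→7800, (E,hash)→9350, (D,hash)→9800, (E,merge)→19900, (C,nl_idx)→43400, (C,merge)→54750 …(+4); best=7800 via (C,hash)
  {ACE}: card=150000; try (A,hash)→14600, (C,hash)→28600, (E,hash)→32700, (A,merge)→90200, (A,nl_idx)→207200, (C,nl_idx)→316200 …(+5); best=14600 via (A,hash)
  {ABD}: card=48; try (B,hash)→2220, (D,hash)→2360, (B,nl_idx)→2948, (A,nl_idx)→4408, (B,merge)→4440, (D,merge)→6430 …(+5); best=2220 via (B,hash)
  {BDE}: card=16000; try (B,hash)→6520, (E,hash)→8360, (E,merge)→8760, (D,hash)→18520, (B,nl_idx)→45400, (B,merge)→54040 …(+4); best=6520 via (B,hash)
  {ABE}: card=16000; try (E,hash)→8960, (E,merge)→10080, (A,hash)→23320, (B,hash)→27320, (A,nl_idx)→161920, (B,nl_idx)→162200 …(+5); best=8960 via (E,hash)
  {ADE}: card=4000; try (E,merge)→7800, (E,hash)→8300, (A,hash)→10800, (D,hash)→26800, (A,nl_idx)→41400, (A,merge)→56400 …(+4); best=7800 via (E,merge)
  {ABCD}: card=15; try (C,nl_idx)→2619, (C,merge)→3906, (A,nl_idx)→4185, (C,hash)→4668, (D,hash)→5660, (A,merge)→7170 …(+9); best=2619 via (C,nl_idx)
  {BCDE}: card=1000; try (E,merge)→8170, (E,hash)→9370, (D,hash)→14620, (B,hash)→18920, (C,hash)→24920, (B,nl_idx)→78800 …(+8); best=8170 via (E,merge)
  {ABCE}: card=3000; try (E,hash)→12260, (E,merge)→18060, (A,hash)→19420, (C,hash)→27360, (A,nl_idx)→65020, (A,merge)→95020 …(+9); best=12260 via (E,hash)
  {ACDE}: card=5000; try (C,hash)→14200, (E,hash)→14450, (A,hash)→23200, (C,nl_idx)→44800, (E,merge)→56250, (C,merge)→61150 …(+8); best=14200 via (C,hash)
  {ABDE}: card=320; try (E,merge)→6556, (E,hash)→9468, (B,hash)→12920, (E,nl)→21420, (D,hash)→25560, (A,hash)→27920 …(+8); best=6556 via (E,merge)
  {ABCDE}: card=10; try (E,merge)→6694, (E,nl)→8619, (C,nl_idx)→9126, (C,hash)→9276, (E,hash)→9834, (C,merge)→11106 …(+12); best=6694 via (E,merge)

6694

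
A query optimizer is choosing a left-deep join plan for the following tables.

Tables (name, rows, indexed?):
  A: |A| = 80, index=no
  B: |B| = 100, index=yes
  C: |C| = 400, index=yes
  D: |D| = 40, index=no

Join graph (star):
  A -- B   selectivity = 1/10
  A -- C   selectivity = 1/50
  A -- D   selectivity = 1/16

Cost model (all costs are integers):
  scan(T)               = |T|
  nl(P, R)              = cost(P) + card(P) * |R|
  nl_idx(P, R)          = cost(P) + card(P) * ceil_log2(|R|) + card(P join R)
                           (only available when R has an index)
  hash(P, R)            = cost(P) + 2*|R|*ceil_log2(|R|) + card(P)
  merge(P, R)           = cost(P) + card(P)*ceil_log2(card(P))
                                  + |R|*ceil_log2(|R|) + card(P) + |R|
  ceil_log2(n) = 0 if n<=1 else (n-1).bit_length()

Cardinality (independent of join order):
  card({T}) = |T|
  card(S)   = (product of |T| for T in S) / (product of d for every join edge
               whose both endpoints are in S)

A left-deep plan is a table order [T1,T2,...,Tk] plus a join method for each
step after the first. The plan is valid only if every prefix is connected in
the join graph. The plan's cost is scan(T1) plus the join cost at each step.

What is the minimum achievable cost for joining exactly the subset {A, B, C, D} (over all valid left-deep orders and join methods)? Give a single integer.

5560

Selinger DP over subsets of {A,B,C,D}:
  {A}: scan cost=80, card=80
  {B}: scan cost=100, card=100
  {C}: scan cost=400, card=400
  {D}: scan cost=40, card=40
  {AB}: card=800; try (A,hash)→1320, (B,nl_idx)→1440, (B,merge)→1520, (A,merge)→1540, (B,hash)→1560, (B,nl)→8080 …(+1); best=1320 via (A,hash)
  {AC}: card=640; try (C,nl_idx)→1440, (A,hash)→1920, (C,merge)→4720, (A,merge)→5040, (C,hash)→7360, (C,nl)→32080 …(+1); best=1440 via (C,nl_idx)
  {AD}: card=200; try (D,hash)→640, (A,merge)→960, (D,merge)→1000, (A,hash)→1200, (A,nl)→3240, (D,nl)→3280; best=640 via (D,hash)
  {ABC}: card=6400; try (B,hash)→3480, (B,merge)→9280, (C,hash)→9320, (B,nl_idx)→12320, (C,merge)→14120, (C,nl_idx)→14920 …(+2); best=3480 via (B,hash)
  {ABD}: card=2000; try (B,hash)→2240, (D,hash)→2600, (B,merge)→3240, (B,nl_idx)→4040, (D,merge)→10400, (B,nl)→20640 …(+1); best=2240 via (B,hash)
  {ACD}: card=1600; try (D,hash)→2560, (C,nl_idx)→4040, (C,merge)→6440, (C,hash)→8040, (D,merge)→8760, (D,nl)→27040 …(+1); best=2560 via (D,hash)
  {ABCD}: card=16000; try (B,hash)→5560, (D,hash)→10360, (C,hash)→11440, (B,merge)→22560, (B,nl_idx)→29760, (C,merge)→30240 …(+5); best=5560 via (B,hash)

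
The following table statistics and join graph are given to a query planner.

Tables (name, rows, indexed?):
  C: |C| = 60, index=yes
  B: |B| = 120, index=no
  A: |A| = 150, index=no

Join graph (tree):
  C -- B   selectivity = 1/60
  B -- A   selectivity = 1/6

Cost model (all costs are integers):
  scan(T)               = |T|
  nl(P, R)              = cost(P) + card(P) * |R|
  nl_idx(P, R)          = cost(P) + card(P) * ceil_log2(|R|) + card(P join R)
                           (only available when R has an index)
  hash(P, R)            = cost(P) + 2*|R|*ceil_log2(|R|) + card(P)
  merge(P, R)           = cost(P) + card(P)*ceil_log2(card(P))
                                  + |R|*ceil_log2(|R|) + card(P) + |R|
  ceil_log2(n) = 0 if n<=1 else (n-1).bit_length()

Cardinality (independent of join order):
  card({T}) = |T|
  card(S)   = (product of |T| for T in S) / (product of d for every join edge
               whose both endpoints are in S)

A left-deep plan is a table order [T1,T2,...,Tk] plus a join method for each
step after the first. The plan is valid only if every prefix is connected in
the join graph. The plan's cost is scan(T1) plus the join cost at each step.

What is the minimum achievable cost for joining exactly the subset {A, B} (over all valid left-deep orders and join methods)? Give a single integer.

Selinger DP over subsets of {A,B}:
  {B}: scan cost=120, card=120
  {A}: scan cost=150, card=150
  {AB}: card=3000; try (B,hash)→1980, (A,merge)→2430, (B,merge)→2460, (A,hash)→2640, (A,nl)→18120, (B,nl)→18150; best=1980 via (B,hash)

1980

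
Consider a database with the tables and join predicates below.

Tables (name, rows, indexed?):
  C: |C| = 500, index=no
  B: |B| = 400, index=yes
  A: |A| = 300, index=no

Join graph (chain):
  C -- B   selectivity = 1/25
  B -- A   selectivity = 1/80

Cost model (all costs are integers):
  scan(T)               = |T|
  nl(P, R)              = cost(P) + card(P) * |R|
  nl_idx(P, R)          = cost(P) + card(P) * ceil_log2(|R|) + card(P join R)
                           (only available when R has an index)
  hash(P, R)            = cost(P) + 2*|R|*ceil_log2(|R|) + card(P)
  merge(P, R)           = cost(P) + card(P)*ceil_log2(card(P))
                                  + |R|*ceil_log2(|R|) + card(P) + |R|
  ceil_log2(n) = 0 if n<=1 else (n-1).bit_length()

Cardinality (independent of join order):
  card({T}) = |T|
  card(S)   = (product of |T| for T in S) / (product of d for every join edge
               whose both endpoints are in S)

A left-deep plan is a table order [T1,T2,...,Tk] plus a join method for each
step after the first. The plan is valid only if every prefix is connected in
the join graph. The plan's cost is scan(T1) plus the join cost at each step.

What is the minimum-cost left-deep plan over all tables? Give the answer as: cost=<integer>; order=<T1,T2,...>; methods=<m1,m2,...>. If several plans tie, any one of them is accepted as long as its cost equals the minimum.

Selinger DP (subsets sized 1..n):
  {C}: scan cost=500, card=500
  {B}: scan cost=400, card=400
  {A}: scan cost=300, card=300
  {BC}: card=8000; try (B,hash)→8200, (C,merge)→9400, (B,merge)→9500, (C,hash)→9800, (B,nl_idx)→13000, (C,nl)→200400 …(+1); best=8200 via (B,hash)
  {AB}: card=1500; try (B,nl_idx)→4500, (A,hash)→6200, (B,merge)→7300, (A,merge)→7400, (B,hash)→7800, (B,nl)→120300 …(+1); best=4500 via (B,nl_idx)
  {ABC}: card=30000; try (C,hash)→15000, (A,hash)→21600, (C,merge)→27500, (A,merge)→123200, (C,nl)→754500, (A,nl)→2408200; best=15000 via (C,hash)

cost=15000; order=A,B,C; methods=nl_idx,hash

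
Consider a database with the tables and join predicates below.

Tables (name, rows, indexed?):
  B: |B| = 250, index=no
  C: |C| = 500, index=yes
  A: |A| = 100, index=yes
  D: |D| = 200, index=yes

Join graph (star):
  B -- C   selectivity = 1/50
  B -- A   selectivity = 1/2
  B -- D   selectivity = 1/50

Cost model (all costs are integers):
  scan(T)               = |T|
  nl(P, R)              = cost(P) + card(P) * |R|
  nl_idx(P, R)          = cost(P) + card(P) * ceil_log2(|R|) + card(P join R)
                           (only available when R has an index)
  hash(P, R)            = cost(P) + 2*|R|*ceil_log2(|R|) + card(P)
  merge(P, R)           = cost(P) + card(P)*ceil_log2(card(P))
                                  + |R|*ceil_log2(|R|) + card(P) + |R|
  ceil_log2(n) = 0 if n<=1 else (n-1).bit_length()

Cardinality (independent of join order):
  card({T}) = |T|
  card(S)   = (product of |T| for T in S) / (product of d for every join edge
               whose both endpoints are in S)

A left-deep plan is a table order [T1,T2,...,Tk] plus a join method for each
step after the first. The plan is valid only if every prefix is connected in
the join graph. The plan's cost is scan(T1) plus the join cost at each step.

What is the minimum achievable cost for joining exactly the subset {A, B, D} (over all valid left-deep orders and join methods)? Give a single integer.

5650

Selinger DP over subsets of {A,B,D}:
  {B}: scan cost=250, card=250
  {A}: scan cost=100, card=100
  {D}: scan cost=200, card=200
  {AB}: card=12500; try (A,hash)→1900, (B,merge)→3150, (A,merge)→3300, (B,hash)→4200, (A,nl_idx)→14500, (B,nl)→25100 …(+1); best=1900 via (A,hash)
  {BD}: card=1000; try (D,nl_idx)→3250, (D,hash)→3700, (B,merge)→4250, (D,merge)→4300, (B,hash)→4400, (B,nl)→50200 …(+1); best=3250 via (D,nl_idx)
  {ABD}: card=50000; try (A,hash)→5650, (A,merge)→15050, (D,hash)→17600, (A,nl_idx)→60250, (A,nl)→103250, (D,nl_idx)→151900 …(+2); best=5650 via (A,hash)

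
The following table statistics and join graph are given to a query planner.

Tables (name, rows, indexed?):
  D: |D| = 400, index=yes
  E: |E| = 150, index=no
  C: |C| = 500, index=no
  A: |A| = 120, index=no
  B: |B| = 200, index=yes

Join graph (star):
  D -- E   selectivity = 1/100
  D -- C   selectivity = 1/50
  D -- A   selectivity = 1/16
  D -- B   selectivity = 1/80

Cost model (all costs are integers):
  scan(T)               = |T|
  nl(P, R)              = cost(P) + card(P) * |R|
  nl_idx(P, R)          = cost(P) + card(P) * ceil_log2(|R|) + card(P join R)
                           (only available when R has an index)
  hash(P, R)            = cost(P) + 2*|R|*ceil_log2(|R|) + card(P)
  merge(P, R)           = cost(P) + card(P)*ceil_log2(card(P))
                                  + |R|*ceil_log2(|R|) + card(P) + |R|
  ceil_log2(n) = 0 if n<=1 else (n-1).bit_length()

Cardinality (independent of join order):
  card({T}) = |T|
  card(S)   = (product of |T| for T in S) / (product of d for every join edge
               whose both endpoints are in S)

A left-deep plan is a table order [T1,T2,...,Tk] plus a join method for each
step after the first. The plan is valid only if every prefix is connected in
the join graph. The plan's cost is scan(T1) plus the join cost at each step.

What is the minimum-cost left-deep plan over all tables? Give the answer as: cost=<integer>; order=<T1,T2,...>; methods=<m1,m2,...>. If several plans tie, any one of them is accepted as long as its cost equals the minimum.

cost=29330; order=E,D,B,A,C; methods=nl_idx,hash,hash,hash

Selinger DP (subsets sized 1..n):
  {D}: scan cost=400, card=400
  {E}: scan cost=150, card=150
  {C}: scan cost=500, card=500
  {A}: scan cost=120, card=120
  {B}: scan cost=200, card=200
  {DE}: card=600; try (D,nl_idx)→2100, (E,hash)→3200, (D,merge)→5500, (E,merge)→5750, (D,hash)→7500, (D,nl)→60150 …(+1); best=2100 via (D,nl_idx)
  {CD}: card=4000; try (D,hash)→8200, (D,nl_idx)→9000, (C,merge)→9400, (D,merge)→9500, (C,hash)→9800, (C,nl)→200400 …(+1); best=8200 via (D,hash)
  {AD}: card=3000; try (A,hash)→2480, (D,nl_idx)→4200, (D,merge)→5080, (A,merge)→5360, (D,hash)→7440, (D,nl)→48120 …(+1); best=2480 via (A,hash)
  {BD}: card=1000; try (D,nl_idx)→3000, (B,hash)→4000, (B,nl_idx)→4600, (D,merge)→6000, (B,merge)→6200, (D,hash)→7600 …(+2); best=3000 via (D,nl_idx)
  {CDE}: card=6000; try (C,hash)→11700, (C,merge)→13700, (E,hash)→14600, (E,merge)→61550, (C,nl)→302100, (E,nl)→608200; best=11700 via (C,hash)
  {ADE}: card=4500; try (A,hash)→4380, (E,hash)→7880, (A,merge)→9660, (E,merge)→42830, (A,nl)→74100, (E,nl)→452480; best=4380 via (A,hash)
  {BDE}: card=1500; try (B,hash)→5900, (E,hash)→6400, (B,nl_idx)→8400, (B,merge)→10500, (E,merge)→15350, (B,nl)→122100 …(+1); best=5900 via (B,hash)
  {ACD}: card=30000; try (A,hash)→13880, (C,hash)→14480, (C,merge)→46480, (A,merge)→61160, (A,nl)→488200, (C,nl)→1502480; best=13880 via (A,hash)
  {BCD}: card=10000; try (C,hash)→13000, (B,hash)→15400, (C,merge)→19000, (B,nl_idx)→50200, (B,merge)→62000, (C,nl)→503000 …(+1); best=13000 via (C,hash)
  {ABD}: card=7500; try (A,hash)→5680, (B,hash)→8680, (A,merge)→14960, (B,nl_idx)→33980, (B,merge)→43280, (A,nl)→123000 …(+1); best=5680 via (A,hash)
  {ACDE}: card=45000; try (C,hash)→17880, (A,hash)→19380, (E,hash)→46280, (C,merge)→72380, (A,merge)→96660, (E,merge)→495230 …(+3); best=17880 via (C,hash)
  {BCDE}: card=15000; try (C,hash)→16400, (B,hash)→20900, (E,hash)→25400, (C,merge)→28900, (B,nl_idx)→74700, (B,merge)→97500 …(+4); best=16400 via (C,hash)
  {ABDE}: card=11250; try (A,hash)→9080, (B,hash)→12080, (E,hash)→15580, (A,merge)→24860, (B,nl_idx)→51630, (B,merge)→69180 …(+4); best=9080 via (A,hash)
  {ABCD}: card=75000; try (C,hash)→22180, (A,hash)→24680, (B,hash)→47080, (C,merge)→115680, (A,merge)→163960, (B,nl_idx)→328880 …(+4); best=22180 via (C,hash)
  {ABCDE}: card=112500; try (C,hash)→29330, (A,hash)→33080, (B,hash)→66080, (E,hash)→99580, (C,merge)→182830, (A,merge)→242360 …(+7); best=29330 via (C,hash)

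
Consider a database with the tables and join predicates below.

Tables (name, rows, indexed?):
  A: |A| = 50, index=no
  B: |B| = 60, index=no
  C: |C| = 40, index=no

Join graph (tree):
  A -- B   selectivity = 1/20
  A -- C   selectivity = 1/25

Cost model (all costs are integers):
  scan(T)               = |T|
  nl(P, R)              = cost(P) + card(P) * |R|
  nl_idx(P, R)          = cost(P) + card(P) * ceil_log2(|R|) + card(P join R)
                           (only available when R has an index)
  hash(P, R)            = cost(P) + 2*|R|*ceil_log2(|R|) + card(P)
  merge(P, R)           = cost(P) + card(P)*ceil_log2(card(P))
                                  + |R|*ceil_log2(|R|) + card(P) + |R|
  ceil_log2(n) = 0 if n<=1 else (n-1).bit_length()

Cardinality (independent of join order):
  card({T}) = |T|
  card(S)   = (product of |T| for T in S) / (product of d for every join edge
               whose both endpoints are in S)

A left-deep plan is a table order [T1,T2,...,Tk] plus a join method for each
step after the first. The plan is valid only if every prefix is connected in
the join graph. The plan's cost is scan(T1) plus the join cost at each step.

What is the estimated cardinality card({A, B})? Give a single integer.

150

Tables in S: A(50), B(60)
Edges inside S: A-B(d=20)
numerator = 50 * 60 = 3000
denominator = 20 = 20
card(S) = 3000 / 20 = 150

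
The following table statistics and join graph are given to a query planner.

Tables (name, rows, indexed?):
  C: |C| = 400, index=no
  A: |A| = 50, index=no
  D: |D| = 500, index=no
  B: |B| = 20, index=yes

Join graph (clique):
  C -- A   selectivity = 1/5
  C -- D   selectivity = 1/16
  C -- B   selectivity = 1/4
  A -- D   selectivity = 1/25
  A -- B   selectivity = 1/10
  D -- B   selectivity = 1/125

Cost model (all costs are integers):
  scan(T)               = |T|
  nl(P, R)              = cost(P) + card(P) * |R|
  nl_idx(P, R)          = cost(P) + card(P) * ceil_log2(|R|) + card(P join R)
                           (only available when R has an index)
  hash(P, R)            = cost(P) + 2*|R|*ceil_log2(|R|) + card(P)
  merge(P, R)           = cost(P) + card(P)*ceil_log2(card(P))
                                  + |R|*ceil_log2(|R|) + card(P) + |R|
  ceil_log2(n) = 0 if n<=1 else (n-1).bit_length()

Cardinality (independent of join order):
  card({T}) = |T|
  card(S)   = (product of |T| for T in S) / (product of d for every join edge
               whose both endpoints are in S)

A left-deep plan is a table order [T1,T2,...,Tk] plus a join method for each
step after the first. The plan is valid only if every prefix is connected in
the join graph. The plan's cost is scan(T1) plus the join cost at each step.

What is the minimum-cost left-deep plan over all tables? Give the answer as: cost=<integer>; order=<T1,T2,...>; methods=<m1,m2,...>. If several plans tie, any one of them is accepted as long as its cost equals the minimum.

Selinger DP (subsets sized 1..n):
  {C}: scan cost=400, card=400
  {A}: scan cost=50, card=50
  {D}: scan cost=500, card=500
  {B}: scan cost=20, card=20
  {AC}: card=4000; try (A,hash)→1400, (C,merge)→4400, (A,merge)→4750, (C,hash)→7300, (C,nl)→20050, (A,nl)→20400; best=1400 via (A,hash)
  {CD}: card=12500; try (C,hash)→8200, (D,merge)→9400, (C,merge)→9500, (D,hash)→9800, (D,nl)→200400, (C,nl)→200500; best=8200 via (C,hash)
  {BC}: card=2000; try (B,hash)→1000, (C,merge)→4140, (B,nl_idx)→4400, (B,merge)→4520, (C,hash)→7240, (C,nl)→8020 …(+1); best=1000 via (B,hash)
  {AD}: card=1000; try (A,hash)→1600, (D,merge)→5400, (A,merge)→5850, (D,hash)→9100, (D,nl)→25050, (A,nl)→25500; best=1600 via (A,hash)
  {AB}: card=100; try (B,hash)→300, (B,nl_idx)→400, (A,merge)→490, (B,merge)→520, (A,hash)→640, (A,nl)→1020 …(+1); best=300 via (B,hash)
  {BD}: card=80; try (B,hash)→1200, (B,nl_idx)→3080, (D,merge)→5140, (B,merge)→5620, (D,hash)→9040, (D,nl)→10020 …(+1); best=1200 via (B,hash)
  {ACD}: card=5000; try (C,hash)→9800, (D,hash)→14400, (C,merge)→16600, (A,hash)→21300, (D,merge)→58400, (A,merge)→196050 …(+3); best=9800 via (C,hash)
  {ABC}: card=2000; try (A,hash)→3600, (C,merge)→5100, (B,hash)→5600, (C,hash)→7600, (B,nl_idx)→23400, (A,merge)→25350 …(+4); best=3600 via (A,hash)
  {BCD}: card=500; try (C,merge)→5840, (C,hash)→8480, (D,hash)→12000, (B,hash)→20900, (D,merge)→30000, (C,nl)→33200 …(+4); best=5840 via (C,merge)
  {ABD}: card=16; try (A,hash)→1880, (A,merge)→2190, (B,hash)→2800, (A,nl)→5200, (D,merge)→6100, (B,nl_idx)→6616 …(+4); best=1880 via (A,hash)
  {ABCD}: card=20; try (C,merge)→5960, (A,hash)→6940, (C,nl)→8280, (C,hash)→9096, (A,merge)→11190, (D,hash)→14600 …(+7); best=5960 via (C,merge)

cost=5960; order=D,B,A,C; methods=hash,hash,merge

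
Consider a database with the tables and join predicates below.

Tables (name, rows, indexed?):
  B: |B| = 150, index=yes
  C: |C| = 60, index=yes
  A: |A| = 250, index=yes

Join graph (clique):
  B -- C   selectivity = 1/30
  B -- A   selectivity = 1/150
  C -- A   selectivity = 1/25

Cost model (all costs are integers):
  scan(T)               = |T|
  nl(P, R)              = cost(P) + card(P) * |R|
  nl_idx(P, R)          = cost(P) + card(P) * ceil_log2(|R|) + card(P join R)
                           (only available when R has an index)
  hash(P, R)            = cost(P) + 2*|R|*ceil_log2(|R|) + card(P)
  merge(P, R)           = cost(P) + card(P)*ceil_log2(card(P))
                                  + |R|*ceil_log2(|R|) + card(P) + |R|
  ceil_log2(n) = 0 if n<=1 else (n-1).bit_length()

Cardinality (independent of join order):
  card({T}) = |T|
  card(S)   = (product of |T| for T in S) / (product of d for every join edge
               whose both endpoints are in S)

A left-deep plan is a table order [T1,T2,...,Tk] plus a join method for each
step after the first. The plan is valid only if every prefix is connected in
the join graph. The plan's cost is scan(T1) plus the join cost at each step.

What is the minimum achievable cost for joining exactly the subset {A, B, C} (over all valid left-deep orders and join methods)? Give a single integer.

2570

Selinger DP over subsets of {A,B,C}:
  {B}: scan cost=150, card=150
  {C}: scan cost=60, card=60
  {A}: scan cost=250, card=250
  {BC}: card=300; try (B,nl_idx)→840, (C,hash)→1020, (C,nl_idx)→1350, (B,merge)→1830, (C,merge)→1920, (B,hash)→2520 …(+2); best=840 via (B,nl_idx)
  {AB}: card=250; try (A,nl_idx)→1600, (B,nl_idx)→2500, (B,hash)→2900, (A,merge)→3750, (B,merge)→3850, (A,hash)→4300 …(+2); best=1600 via (A,nl_idx)
  {AC}: card=600; try (A,nl_idx)→1140, (C,hash)→1220, (C,nl_idx)→2350, (A,merge)→2730, (C,merge)→2920, (A,hash)→4120 …(+2); best=1140 via (A,nl_idx)
  {ABC}: card=20; try (C,hash)→2570, (C,nl_idx)→3120, (A,nl_idx)→3260, (B,hash)→4140, (C,merge)→4270, (A,hash)→5140 …(+6); best=2570 via (C,hash)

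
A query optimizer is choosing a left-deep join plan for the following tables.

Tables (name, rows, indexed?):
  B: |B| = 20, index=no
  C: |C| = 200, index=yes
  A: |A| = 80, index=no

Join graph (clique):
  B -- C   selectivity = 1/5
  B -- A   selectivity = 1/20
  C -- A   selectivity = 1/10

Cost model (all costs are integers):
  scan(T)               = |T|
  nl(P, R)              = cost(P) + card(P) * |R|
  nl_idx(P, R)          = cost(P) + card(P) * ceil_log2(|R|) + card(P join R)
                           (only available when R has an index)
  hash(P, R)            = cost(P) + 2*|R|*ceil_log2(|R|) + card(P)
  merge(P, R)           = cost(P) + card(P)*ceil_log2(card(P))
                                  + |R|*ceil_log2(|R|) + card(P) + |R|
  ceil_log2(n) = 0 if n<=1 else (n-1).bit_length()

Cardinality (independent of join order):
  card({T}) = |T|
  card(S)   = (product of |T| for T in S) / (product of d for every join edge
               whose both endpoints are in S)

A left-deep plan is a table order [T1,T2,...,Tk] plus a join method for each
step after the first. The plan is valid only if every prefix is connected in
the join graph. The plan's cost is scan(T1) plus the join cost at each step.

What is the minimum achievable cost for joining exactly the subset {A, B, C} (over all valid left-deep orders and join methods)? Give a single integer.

Selinger DP over subsets of {A,B,C}:
  {B}: scan cost=20, card=20
  {C}: scan cost=200, card=200
  {A}: scan cost=80, card=80
  {BC}: card=800; try (B,hash)→600, (C,nl_idx)→980, (C,merge)→1940, (B,merge)→2120, (C,hash)→3240, (C,nl)→4020 …(+1); best=600 via (B,hash)
  {AB}: card=80; try (B,hash)→360, (A,merge)→780, (B,merge)→840, (A,hash)→1160, (A,nl)→1620, (B,nl)→1680; best=360 via (B,hash)
  {AC}: card=1600; try (A,hash)→1520, (C,nl_idx)→2320, (C,merge)→2520, (A,merge)→2640, (C,hash)→3360, (C,nl)→16080 …(+1); best=1520 via (A,hash)
  {ABC}: card=320; try (C,nl_idx)→1320, (A,hash)→2520, (C,merge)→2800, (B,hash)→3320, (C,hash)→3640, (A,merge)→10040 …(+4); best=1320 via (C,nl_idx)

1320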